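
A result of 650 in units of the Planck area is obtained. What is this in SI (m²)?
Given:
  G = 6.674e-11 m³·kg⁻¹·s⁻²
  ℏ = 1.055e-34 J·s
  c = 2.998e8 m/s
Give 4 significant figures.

One Planck area: A_P = ℏG/c³ = 2.613e-70 m².
650 × 2.613e-70 m² = 1.698e-67 m²

1.698e-67 m²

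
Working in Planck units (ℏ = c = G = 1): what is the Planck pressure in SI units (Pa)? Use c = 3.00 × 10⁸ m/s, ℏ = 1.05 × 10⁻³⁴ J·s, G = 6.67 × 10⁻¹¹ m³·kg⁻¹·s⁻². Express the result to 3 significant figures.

4.68 × 10¹¹³ Pa

From ℏ = c = G = 1 the pressure scale is p_P = c⁷/(ℏG²).
  = 2.19 × 10⁵⁹ / 4.67 × 10⁻⁵⁵
  = 4.68 × 10¹¹³ Pa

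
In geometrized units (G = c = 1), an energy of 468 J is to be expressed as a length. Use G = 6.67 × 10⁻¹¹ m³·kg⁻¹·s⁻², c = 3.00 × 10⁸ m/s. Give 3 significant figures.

3.85 × 10⁻⁴² m

Energy → length via G/c⁴.
468 J × (G/c⁴) = 3.85 × 10⁻⁴² m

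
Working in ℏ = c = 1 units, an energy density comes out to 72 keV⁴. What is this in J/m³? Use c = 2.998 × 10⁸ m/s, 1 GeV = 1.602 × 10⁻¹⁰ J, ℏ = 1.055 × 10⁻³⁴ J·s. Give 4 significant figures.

[E]/[L]³ = [E]⁴/(ℏc)³; restore (ℏc)⁻³.
1 GeV⁴ → 1/(ℏc)³ × (1 GeV in J)⁴ = 2.082 × 10³⁷ J/m³.
Convert the energy scale: 72 keV⁴ = 7.20 × 10⁻²³ GeV⁴.
Result: 7.20 × 10⁻²³ × 2.082 × 10³⁷ = 1.499 × 10¹⁵ J/m³.

1.499 × 10¹⁵ J/m³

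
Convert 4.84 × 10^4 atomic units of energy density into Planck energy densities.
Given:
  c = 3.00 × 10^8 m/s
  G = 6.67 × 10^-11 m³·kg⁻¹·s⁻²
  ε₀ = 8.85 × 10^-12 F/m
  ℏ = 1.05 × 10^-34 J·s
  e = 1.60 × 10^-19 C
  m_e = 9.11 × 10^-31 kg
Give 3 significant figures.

3.11 × 10^-96

atomic unit of energy density: u_au = E_h/a₀³ = m_e⁴e¹⁰/((4πε₀)⁵ℏ⁸) = 3.01 × 10^13 J/m³
Planck energy density: u_P = c⁷/(ℏG²) = 4.68 × 10^113 J/m³
4.84 × 10^4 × 3.01 × 10^13 / 4.68 × 10^113 = 3.11 × 10^-96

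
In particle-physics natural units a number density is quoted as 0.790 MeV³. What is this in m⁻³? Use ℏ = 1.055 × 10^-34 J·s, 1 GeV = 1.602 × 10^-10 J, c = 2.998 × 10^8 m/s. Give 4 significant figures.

1.027 × 10^38 m⁻³

Number density is [L]⁻³ = [E]³/(ℏc)³.
1 GeV³ → 1/(ℏc)³ × (1 GeV in J)³ = 1.299 × 10^47 m⁻³.
Convert the energy scale: 0.790 MeV³ = 7.90 × 10^-10 GeV³.
Result: 7.90 × 10^-10 × 1.299 × 10^47 = 1.027 × 10^38 m⁻³.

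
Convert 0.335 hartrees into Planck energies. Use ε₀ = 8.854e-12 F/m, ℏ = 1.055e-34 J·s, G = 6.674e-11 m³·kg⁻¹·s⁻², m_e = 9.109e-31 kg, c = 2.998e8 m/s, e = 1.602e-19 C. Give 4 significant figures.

hartree: E_h = m_e e⁴/(4πε₀ℏ)² = 4.354e-18 J
Planck energy: E_P = √(ℏc⁵/G) = 1.957e9 J
0.335 × 4.354e-18 / 1.957e9 = 7.455e-28

7.455e-28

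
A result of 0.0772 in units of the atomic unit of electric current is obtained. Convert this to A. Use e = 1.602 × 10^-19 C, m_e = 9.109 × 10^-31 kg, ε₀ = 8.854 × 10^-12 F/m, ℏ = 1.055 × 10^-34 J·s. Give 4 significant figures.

5.104 × 10^-4 A

One atomic unit of electric current: I_au = e E_h/ℏ = m_e e⁵/((4πε₀)²ℏ³) = 6.612 × 10^-3 A.
0.0772 × 6.612 × 10^-3 A = 5.104 × 10^-4 A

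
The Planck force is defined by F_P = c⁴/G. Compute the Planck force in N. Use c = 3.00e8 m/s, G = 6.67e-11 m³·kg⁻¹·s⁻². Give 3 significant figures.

1.21e44 N

F_P = c⁴/G
  = 8.10e33 / 6.67e-11
  = 1.21e44 N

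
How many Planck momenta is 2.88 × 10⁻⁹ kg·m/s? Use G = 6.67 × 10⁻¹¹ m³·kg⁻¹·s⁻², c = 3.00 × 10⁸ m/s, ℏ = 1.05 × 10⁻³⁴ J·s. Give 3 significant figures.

Planck momentum: p_P = √(ℏc³/G) = 6.52 kg·m/s.
2.88 × 10⁻⁹ / 6.52 = 4.42 × 10⁻¹⁰

4.42 × 10⁻¹⁰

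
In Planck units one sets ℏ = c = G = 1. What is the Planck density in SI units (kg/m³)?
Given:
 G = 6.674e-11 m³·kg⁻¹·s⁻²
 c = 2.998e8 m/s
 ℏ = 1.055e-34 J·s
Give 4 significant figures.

ρ_P = c⁵/(ℏG²)
  = 2.422e42 / 4.699e-55
  = 5.154e96 kg/m³

5.154e96 kg/m³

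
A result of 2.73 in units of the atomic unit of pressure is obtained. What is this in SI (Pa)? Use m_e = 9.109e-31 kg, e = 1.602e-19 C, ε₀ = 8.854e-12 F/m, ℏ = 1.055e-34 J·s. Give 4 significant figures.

One atomic unit of pressure: P_au = E_h/a₀³ = m_e⁴e¹⁰/((4πε₀)⁵ℏ⁸) = 2.929e13 Pa.
2.73 × 2.929e13 Pa = 7.997e13 Pa

7.997e13 Pa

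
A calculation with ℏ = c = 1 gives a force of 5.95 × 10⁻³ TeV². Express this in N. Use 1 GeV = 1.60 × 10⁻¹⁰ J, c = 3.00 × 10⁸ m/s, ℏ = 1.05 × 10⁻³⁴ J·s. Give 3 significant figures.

4.84 × 10⁹ N

Force is [E]/[L] = [E]²/(ℏc); restore (ℏc)⁻¹.
1 GeV² → 1/(ℏc) × (1 GeV in J)² = 8.13 × 10⁵ N.
Convert the energy scale: 5.95 × 10⁻³ TeV² = 5.95 × 10³ GeV².
Result: 5.95 × 10³ × 8.13 × 10⁵ = 4.84 × 10⁹ N.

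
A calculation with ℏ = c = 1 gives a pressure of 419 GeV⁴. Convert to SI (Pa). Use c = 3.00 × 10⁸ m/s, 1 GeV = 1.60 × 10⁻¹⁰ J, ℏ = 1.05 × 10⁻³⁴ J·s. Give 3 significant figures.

Pressure is [E]/[L]³ = [E]⁴/(ℏc)³.
1 GeV⁴ → 1/(ℏc)³ × (1 GeV in J)⁴ = 2.10 × 10³⁷ Pa.
Result: 419 × 2.10 × 10³⁷ = 8.79 × 10³⁹ Pa.

8.79 × 10³⁹ Pa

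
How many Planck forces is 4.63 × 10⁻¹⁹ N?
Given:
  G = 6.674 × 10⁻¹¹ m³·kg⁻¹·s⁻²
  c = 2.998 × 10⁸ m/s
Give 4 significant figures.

3.825 × 10⁻⁶³

Planck force: F_P = c⁴/G = 1.210 × 10⁴⁴ N.
4.63 × 10⁻¹⁹ / 1.210 × 10⁴⁴ = 3.825 × 10⁻⁶³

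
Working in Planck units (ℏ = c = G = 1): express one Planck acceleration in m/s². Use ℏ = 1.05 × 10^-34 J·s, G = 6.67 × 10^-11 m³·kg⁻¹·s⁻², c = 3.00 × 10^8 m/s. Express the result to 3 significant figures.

5.59 × 10^51 m/s²

The unique combination of the constants set to 1 with dimensions of acceleration is a_P = √(c⁷/(ℏG)).
  = √(3.12 × 10^103)
  = 5.59 × 10^51 m/s²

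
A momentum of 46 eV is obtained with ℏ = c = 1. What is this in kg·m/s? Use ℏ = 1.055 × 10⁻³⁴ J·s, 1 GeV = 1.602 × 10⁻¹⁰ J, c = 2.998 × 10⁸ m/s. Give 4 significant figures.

Momentum is [E]/c; divide by c.
1 GeV → 1/c × (1 GeV in J) = 5.344 × 10⁻¹⁹ kg·m/s.
Convert the energy scale: 46 eV = 4.60 × 10⁻⁸ GeV.
Result: 4.60 × 10⁻⁸ × 5.344 × 10⁻¹⁹ = 2.458 × 10⁻²⁶ kg·m/s.

2.458 × 10⁻²⁶ kg·m/s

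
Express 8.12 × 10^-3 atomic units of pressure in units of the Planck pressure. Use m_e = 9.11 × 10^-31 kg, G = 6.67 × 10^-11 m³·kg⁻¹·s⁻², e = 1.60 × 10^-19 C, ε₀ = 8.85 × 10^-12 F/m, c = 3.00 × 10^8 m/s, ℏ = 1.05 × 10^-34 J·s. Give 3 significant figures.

5.23 × 10^-103

atomic unit of pressure: P_au = E_h/a₀³ = m_e⁴e¹⁰/((4πε₀)⁵ℏ⁸) = 3.01 × 10^13 Pa
Planck pressure: p_P = c⁷/(ℏG²) = 4.68 × 10^113 Pa
8.12 × 10^-3 × 3.01 × 10^13 / 4.68 × 10^113 = 5.23 × 10^-103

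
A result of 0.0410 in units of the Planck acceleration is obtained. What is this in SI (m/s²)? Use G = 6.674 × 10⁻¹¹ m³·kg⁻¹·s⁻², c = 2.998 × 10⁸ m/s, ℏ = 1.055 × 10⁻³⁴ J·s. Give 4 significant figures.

One Planck acceleration: a_P = √(c⁷/(ℏG)) = 5.560 × 10⁵¹ m/s².
0.0410 × 5.560 × 10⁵¹ m/s² = 2.280 × 10⁵⁰ m/s²

2.280 × 10⁵⁰ m/s²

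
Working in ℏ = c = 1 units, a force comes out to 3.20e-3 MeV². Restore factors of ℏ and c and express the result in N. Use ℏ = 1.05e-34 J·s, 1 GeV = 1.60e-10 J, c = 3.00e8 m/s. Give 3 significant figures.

2.60e-3 N

Force is [E]/[L] = [E]²/(ℏc); restore (ℏc)⁻¹.
1 GeV² → 1/(ℏc) × (1 GeV in J)² = 8.13e5 N.
Convert the energy scale: 3.20e-3 MeV² = 3.20e-9 GeV².
Result: 3.20e-9 × 8.13e5 = 2.60e-3 N.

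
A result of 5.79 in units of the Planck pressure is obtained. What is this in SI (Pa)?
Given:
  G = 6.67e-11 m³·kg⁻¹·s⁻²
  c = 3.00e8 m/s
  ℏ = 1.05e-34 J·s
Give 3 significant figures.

2.71e114 Pa

One Planck pressure: p_P = c⁷/(ℏG²) = 4.68e113 Pa.
5.79 × 4.68e113 Pa = 2.71e114 Pa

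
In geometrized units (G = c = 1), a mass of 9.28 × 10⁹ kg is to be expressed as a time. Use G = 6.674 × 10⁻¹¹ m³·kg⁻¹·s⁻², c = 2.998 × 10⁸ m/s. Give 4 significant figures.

2.298 × 10⁻²⁶ s

Mass → time via G/c³.
9.28 × 10⁹ kg × (G/c³) = 2.298 × 10⁻²⁶ s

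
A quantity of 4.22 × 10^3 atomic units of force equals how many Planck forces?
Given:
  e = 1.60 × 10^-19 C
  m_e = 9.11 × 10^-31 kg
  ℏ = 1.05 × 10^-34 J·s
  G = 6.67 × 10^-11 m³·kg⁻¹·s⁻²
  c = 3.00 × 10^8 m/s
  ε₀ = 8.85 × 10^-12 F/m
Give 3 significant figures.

atomic unit of force: F_au = E_h/a₀ = m_e²e⁶/((4πε₀)³ℏ⁴) = 8.33 × 10^-8 N
Planck force: F_P = c⁴/G = 1.21 × 10^44 N
4.22 × 10^3 × 8.33 × 10^-8 / 1.21 × 10^44 = 2.89 × 10^-48

2.89 × 10^-48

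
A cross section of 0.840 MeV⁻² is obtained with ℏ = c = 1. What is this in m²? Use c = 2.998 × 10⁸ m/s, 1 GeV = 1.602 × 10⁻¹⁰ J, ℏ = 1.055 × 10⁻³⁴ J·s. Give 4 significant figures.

3.274 × 10⁻²⁶ m²

Area is [L]² = [E]⁻²·(ℏc)²; restore (ℏc)².
1 GeV⁻² → (ℏc)² × (1 GeV in J)⁻² = 3.898 × 10⁻³² m².
Convert the energy scale: 0.840 MeV⁻² = 8.40 × 10⁵ GeV⁻².
Result: 8.40 × 10⁵ × 3.898 × 10⁻³² = 3.274 × 10⁻²⁶ m².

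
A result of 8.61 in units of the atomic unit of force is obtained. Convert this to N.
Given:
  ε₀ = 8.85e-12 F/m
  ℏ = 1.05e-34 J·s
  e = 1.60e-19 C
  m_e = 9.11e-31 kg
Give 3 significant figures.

One atomic unit of force: F_au = E_h/a₀ = m_e²e⁶/((4πε₀)³ℏ⁴) = 8.33e-8 N.
8.61 × 8.33e-8 N = 7.17e-7 N

7.17e-7 N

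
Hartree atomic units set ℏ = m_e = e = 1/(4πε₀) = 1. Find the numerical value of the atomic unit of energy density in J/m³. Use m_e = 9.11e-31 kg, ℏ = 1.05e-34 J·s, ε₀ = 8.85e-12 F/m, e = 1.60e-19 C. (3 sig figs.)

Dimensional analysis gives u_au = E_h/a₀³ = m_e⁴e¹⁰/((4πε₀)⁵ℏ⁸).
E_h = 4.38e-18 J
a₀ = 5.26e-11 m
E_h/a₀³ = 3.01e13 J/m³

3.01e13 J/m³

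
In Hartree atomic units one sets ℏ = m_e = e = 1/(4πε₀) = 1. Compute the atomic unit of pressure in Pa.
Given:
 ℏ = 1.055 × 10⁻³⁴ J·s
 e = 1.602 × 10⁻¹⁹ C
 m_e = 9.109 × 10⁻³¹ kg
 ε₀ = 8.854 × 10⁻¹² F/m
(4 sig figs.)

P_au = E_h/a₀³ = m_e⁴e¹⁰/((4πε₀)⁵ℏ⁸)
E_h = 4.354 × 10⁻¹⁸ J
a₀ = 5.297 × 10⁻¹¹ m
E_h/a₀³ = 2.929 × 10¹³ Pa

2.929 × 10¹³ Pa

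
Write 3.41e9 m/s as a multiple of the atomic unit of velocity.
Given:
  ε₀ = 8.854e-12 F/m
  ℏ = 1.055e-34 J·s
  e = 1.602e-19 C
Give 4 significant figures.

atomic unit of velocity: v_au = e²/(4πε₀ℏ) = 2.186e6 m/s.
3.41e9 / 2.186e6 = 1.560e3

1.560e3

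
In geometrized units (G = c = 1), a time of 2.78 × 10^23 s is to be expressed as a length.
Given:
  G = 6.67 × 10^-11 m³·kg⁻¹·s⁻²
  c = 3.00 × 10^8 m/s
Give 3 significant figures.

Time → length via c.
2.78 × 10^23 s × (c) = 8.34 × 10^31 m

8.34 × 10^31 m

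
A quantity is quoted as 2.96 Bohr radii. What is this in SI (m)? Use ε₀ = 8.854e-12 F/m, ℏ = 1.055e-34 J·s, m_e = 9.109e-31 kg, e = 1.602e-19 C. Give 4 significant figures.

1.568e-10 m

One Bohr radius: a₀ = 4πε₀ℏ²/(m_e e²) = 5.297e-11 m.
2.96 × 5.297e-11 m = 1.568e-10 m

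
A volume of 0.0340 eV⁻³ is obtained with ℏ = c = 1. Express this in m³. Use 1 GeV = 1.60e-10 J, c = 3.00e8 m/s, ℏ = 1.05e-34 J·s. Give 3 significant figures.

Volume is [L]³ = [E]⁻³·(ℏc)³.
1 GeV⁻³ → (ℏc)³ × (1 GeV in J)⁻³ = 7.63e-48 m³.
Convert the energy scale: 0.0340 eV⁻³ = 3.40e25 GeV⁻³.
Result: 3.40e25 × 7.63e-48 = 2.59e-22 m³.

2.59e-22 m³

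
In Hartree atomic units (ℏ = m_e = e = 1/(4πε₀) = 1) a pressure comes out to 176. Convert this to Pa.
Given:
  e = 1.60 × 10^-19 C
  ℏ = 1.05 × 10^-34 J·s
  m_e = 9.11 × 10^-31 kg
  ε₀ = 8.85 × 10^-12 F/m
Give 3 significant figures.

One atomic unit of pressure: P_au = E_h/a₀³ = m_e⁴e¹⁰/((4πε₀)⁵ℏ⁸) = 3.01 × 10^13 Pa.
176 × 3.01 × 10^13 Pa = 5.30 × 10^15 Pa

5.30 × 10^15 Pa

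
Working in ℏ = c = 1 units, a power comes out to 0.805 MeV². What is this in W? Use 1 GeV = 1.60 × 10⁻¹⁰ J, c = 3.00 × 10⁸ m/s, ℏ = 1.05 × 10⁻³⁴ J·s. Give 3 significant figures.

Power is [E]/[T] = [E]²/ℏ.
1 GeV² → 1/ℏ × (1 GeV in J)² = 2.44 × 10¹⁴ W.
Convert the energy scale: 0.805 MeV² = 8.05 × 10⁻⁷ GeV².
Result: 8.05 × 10⁻⁷ × 2.44 × 10¹⁴ = 1.96 × 10⁸ W.

1.96 × 10⁸ W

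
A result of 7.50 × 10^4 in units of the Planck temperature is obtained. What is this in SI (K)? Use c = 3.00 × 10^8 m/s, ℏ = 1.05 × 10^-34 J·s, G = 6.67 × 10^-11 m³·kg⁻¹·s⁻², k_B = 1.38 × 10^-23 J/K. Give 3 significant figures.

One Planck temperature: T_P = √(ℏc⁵/G) / k_B = 1.42 × 10^32 K.
7.50 × 10^4 × 1.42 × 10^32 K = 1.06 × 10^37 K

1.06 × 10^37 K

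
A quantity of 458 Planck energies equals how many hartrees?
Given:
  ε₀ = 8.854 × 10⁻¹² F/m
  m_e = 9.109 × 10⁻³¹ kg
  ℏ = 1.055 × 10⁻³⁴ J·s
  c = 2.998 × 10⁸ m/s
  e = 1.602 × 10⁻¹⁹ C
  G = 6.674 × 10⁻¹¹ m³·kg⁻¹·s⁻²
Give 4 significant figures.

Planck energy: E_P = √(ℏc⁵/G) = 1.957 × 10⁹ J
hartree: E_h = m_e e⁴/(4πε₀ℏ)² = 4.354 × 10⁻¹⁸ J
458 × 1.957 × 10⁹ / 4.354 × 10⁻¹⁸ = 2.058 × 10²⁹

2.058 × 10²⁹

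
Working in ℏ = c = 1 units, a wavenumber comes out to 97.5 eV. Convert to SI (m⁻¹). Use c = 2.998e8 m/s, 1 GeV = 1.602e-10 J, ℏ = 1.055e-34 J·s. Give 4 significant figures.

Inverse length is [E]/(ℏc).
1 GeV → 1/(ℏc) × (1 GeV in J) = 5.065e15 m⁻¹.
Convert the energy scale: 97.5 eV = 9.75e-8 GeV.
Result: 9.75e-8 × 5.065e15 = 4.938e8 m⁻¹.

4.938e8 m⁻¹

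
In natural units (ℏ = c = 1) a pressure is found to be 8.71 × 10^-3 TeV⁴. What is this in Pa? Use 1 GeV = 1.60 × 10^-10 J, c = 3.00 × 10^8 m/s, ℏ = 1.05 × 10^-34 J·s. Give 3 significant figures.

1.83 × 10^47 Pa

Pressure is [E]/[L]³ = [E]⁴/(ℏc)³.
1 GeV⁴ → 1/(ℏc)³ × (1 GeV in J)⁴ = 2.10 × 10^37 Pa.
Convert the energy scale: 8.71 × 10^-3 TeV⁴ = 8.71 × 10^9 GeV⁴.
Result: 8.71 × 10^9 × 2.10 × 10^37 = 1.83 × 10^47 Pa.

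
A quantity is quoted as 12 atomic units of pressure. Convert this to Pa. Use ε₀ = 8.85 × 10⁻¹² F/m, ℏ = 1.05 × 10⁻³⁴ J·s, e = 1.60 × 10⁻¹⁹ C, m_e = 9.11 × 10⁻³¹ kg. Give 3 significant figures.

One atomic unit of pressure: P_au = E_h/a₀³ = m_e⁴e¹⁰/((4πε₀)⁵ℏ⁸) = 3.01 × 10¹³ Pa.
12 × 3.01 × 10¹³ Pa = 3.62 × 10¹⁴ Pa

3.62 × 10¹⁴ Pa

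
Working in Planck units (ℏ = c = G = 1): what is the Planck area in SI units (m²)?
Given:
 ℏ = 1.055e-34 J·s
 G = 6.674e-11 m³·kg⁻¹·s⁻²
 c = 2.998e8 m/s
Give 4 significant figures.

2.613e-70 m²

From ℏ = c = G = 1 the area scale is A_P = ℏG/c³.
  = 7.041e-45 / 2.695e25
  = 2.613e-70 m²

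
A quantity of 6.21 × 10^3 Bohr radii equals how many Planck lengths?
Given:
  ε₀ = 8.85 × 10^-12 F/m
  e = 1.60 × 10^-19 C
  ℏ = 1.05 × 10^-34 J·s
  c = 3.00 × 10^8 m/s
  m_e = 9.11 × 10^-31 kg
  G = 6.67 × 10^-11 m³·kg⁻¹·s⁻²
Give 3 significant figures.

2.03 × 10^28

Bohr radius: a₀ = 4πε₀ℏ²/(m_e e²) = 5.26 × 10^-11 m
Planck length: ℓ_P = √(ℏG/c³) = 1.61 × 10^-35 m
6.21 × 10^3 × 5.26 × 10^-11 / 1.61 × 10^-35 = 2.03 × 10^28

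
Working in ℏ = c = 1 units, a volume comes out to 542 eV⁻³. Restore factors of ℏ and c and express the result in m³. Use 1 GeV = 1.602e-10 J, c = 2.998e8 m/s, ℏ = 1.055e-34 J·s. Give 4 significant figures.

Volume is [L]³ = [E]⁻³·(ℏc)³.
1 GeV⁻³ → (ℏc)³ × (1 GeV in J)⁻³ = 7.696e-48 m³.
Convert the energy scale: 542 eV⁻³ = 5.42e29 GeV⁻³.
Result: 5.42e29 × 7.696e-48 = 4.171e-18 m³.

4.171e-18 m³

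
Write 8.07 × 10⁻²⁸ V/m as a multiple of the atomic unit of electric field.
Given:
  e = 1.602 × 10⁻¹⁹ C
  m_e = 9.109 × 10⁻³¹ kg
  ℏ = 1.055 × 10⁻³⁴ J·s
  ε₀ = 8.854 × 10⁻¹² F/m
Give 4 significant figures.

1.573 × 10⁻³⁹

atomic unit of electric field: E_au = E_h/(e a₀) = m_e²e⁵/((4πε₀)³ℏ⁴) = 5.131 × 10¹¹ V/m.
8.07 × 10⁻²⁸ / 5.131 × 10¹¹ = 1.573 × 10⁻³⁹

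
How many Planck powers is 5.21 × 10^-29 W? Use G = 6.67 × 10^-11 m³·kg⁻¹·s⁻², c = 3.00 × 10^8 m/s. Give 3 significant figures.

Planck power: P_P = c⁵/G = 3.64 × 10^52 W.
5.21 × 10^-29 / 3.64 × 10^52 = 1.43 × 10^-81

1.43 × 10^-81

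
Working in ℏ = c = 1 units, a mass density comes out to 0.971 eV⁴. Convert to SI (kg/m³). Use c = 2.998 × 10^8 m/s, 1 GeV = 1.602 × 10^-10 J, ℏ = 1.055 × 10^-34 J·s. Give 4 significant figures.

2.249 × 10^-16 kg/m³

Mass density is [E]/(c²[L]³) = [E]⁴/(ℏ³c⁵).
1 GeV⁴ → 1/(ℏ³c⁵) × (1 GeV in J)⁴ = 2.316 × 10^20 kg/m³.
Convert the energy scale: 0.971 eV⁴ = 9.71 × 10^-37 GeV⁴.
Result: 9.71 × 10^-37 × 2.316 × 10^20 = 2.249 × 10^-16 kg/m³.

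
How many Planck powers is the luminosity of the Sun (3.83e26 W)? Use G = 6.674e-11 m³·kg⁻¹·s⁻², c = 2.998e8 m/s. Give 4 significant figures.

1.055e-26

Planck power: P_P = c⁵/G = 3.629e52 W.
3.83e26 / 3.629e52 = 1.055e-26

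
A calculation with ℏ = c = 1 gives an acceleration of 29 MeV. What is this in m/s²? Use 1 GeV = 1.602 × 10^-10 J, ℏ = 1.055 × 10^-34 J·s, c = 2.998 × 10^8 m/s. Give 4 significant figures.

Acceleration is [L]/[T]² = c·[E]/ℏ.
1 GeV → c/ℏ × (1 GeV in J) = 4.552 × 10^32 m/s².
Convert the energy scale: 29 MeV = 0.0290 GeV.
Result: 0.0290 × 4.552 × 10^32 = 1.320 × 10^31 m/s².

1.320 × 10^31 m/s²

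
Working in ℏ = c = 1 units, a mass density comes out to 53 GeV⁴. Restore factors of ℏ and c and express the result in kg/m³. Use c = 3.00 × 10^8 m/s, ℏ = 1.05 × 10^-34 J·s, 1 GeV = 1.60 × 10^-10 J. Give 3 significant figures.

Mass density is [E]/(c²[L]³) = [E]⁴/(ℏ³c⁵).
1 GeV⁴ → 1/(ℏ³c⁵) × (1 GeV in J)⁴ = 2.33 × 10^20 kg/m³.
Result: 53 × 2.33 × 10^20 = 1.23 × 10^22 kg/m³.

1.23 × 10^22 kg/m³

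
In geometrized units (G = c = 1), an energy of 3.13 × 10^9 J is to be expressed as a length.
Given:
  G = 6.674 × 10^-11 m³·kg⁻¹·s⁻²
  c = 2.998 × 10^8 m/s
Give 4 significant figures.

2.586 × 10^-35 m

Energy → length via G/c⁴.
3.13 × 10^9 J × (G/c⁴) = 2.586 × 10^-35 m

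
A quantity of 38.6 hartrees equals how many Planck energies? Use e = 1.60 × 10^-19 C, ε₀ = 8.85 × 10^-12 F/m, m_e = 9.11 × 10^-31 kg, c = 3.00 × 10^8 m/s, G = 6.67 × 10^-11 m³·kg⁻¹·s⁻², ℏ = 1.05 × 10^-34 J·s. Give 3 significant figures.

8.64 × 10^-26

hartree: E_h = m_e e⁴/(4πε₀ℏ)² = 4.38 × 10^-18 J
Planck energy: E_P = √(ℏc⁵/G) = 1.96 × 10^9 J
38.6 × 4.38 × 10^-18 / 1.96 × 10^9 = 8.64 × 10^-26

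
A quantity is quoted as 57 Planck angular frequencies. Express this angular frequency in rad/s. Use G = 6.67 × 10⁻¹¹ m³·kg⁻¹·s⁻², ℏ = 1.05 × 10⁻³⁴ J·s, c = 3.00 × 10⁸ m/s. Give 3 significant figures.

One Planck angular frequency: ω_P = √(c⁵/(ℏG)) = 1.86 × 10⁴³ rad/s.
57 × 1.86 × 10⁴³ rad/s = 1.06 × 10⁴⁵ rad/s

1.06 × 10⁴⁵ rad/s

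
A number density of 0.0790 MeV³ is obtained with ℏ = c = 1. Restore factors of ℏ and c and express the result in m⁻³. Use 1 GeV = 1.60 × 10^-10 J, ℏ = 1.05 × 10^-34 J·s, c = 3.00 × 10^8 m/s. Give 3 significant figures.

1.04 × 10^37 m⁻³

Number density is [L]⁻³ = [E]³/(ℏc)³.
1 GeV³ → 1/(ℏc)³ × (1 GeV in J)³ = 1.31 × 10^47 m⁻³.
Convert the energy scale: 0.0790 MeV³ = 7.90 × 10^-11 GeV³.
Result: 7.90 × 10^-11 × 1.31 × 10^47 = 1.04 × 10^37 m⁻³.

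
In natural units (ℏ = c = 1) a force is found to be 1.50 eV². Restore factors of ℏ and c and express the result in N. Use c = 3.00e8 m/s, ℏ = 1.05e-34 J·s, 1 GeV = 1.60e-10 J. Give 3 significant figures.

1.22e-12 N

Force is [E]/[L] = [E]²/(ℏc); restore (ℏc)⁻¹.
1 GeV² → 1/(ℏc) × (1 GeV in J)² = 8.13e5 N.
Convert the energy scale: 1.50 eV² = 1.50e-18 GeV².
Result: 1.50e-18 × 8.13e5 = 1.22e-12 N.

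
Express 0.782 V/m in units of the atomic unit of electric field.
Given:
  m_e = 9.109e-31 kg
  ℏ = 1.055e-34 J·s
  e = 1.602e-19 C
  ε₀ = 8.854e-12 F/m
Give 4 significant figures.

1.524e-12

atomic unit of electric field: E_au = E_h/(e a₀) = m_e²e⁵/((4πε₀)³ℏ⁴) = 5.131e11 V/m.
0.782 / 5.131e11 = 1.524e-12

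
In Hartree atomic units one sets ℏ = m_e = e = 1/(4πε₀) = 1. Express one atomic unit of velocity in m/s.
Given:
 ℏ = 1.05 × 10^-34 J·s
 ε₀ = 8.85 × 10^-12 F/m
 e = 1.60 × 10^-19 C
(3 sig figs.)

2.19 × 10^6 m/s

v_au = e²/(4πε₀ℏ)
  = 2.56 × 10^-38 / 1.17 × 10^-44
  = 2.19 × 10^6 m/s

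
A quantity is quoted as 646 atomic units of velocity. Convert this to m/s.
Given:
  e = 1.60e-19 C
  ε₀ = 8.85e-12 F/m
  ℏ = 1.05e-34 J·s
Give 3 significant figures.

1.42e9 m/s

One atomic unit of velocity: v_au = e²/(4πε₀ℏ) = 2.19e6 m/s.
646 × 2.19e6 m/s = 1.42e9 m/s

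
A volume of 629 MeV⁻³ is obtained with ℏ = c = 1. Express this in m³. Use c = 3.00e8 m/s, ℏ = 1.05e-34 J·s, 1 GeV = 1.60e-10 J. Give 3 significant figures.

4.80e-36 m³

Volume is [L]³ = [E]⁻³·(ℏc)³.
1 GeV⁻³ → (ℏc)³ × (1 GeV in J)⁻³ = 7.63e-48 m³.
Convert the energy scale: 629 MeV⁻³ = 6.29e11 GeV⁻³.
Result: 6.29e11 × 7.63e-48 = 4.80e-36 m³.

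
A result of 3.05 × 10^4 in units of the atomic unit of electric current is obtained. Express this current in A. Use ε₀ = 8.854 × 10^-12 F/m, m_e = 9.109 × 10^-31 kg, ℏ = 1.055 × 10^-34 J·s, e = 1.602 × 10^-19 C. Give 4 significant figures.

201.7 A

One atomic unit of electric current: I_au = e E_h/ℏ = m_e e⁵/((4πε₀)²ℏ³) = 6.612 × 10^-3 A.
3.05 × 10^4 × 6.612 × 10^-3 A = 201.7 A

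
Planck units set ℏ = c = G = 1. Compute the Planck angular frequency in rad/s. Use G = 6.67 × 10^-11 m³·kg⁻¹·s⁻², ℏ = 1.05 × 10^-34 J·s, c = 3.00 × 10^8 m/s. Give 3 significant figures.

Dimensional analysis gives ω_P = √(c⁵/(ℏG)).
  = √(3.47 × 10^86)
  = 1.86 × 10^43 rad/s

1.86 × 10^43 rad/s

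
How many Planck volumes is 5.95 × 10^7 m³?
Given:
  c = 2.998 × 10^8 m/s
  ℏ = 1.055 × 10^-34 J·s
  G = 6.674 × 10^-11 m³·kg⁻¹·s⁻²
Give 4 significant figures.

1.409 × 10^112

Planck volume: V_P = (ℏG/c³)^(3/2) = 4.224 × 10^-105 m³.
5.95 × 10^7 / 4.224 × 10^-105 = 1.409 × 10^112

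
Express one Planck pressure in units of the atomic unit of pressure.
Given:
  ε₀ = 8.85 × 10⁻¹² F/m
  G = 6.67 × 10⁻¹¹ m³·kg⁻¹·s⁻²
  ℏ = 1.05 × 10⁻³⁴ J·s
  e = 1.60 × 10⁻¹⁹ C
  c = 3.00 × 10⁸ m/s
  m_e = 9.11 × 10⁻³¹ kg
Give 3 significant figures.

1.55 × 10¹⁰⁰

Planck pressure: p_P = c⁷/(ℏG²) = 4.68 × 10¹¹³ Pa
atomic unit of pressure: P_au = E_h/a₀³ = m_e⁴e¹⁰/((4πε₀)⁵ℏ⁸) = 3.01 × 10¹³ Pa
ratio = 4.68 × 10¹¹³ / 3.01 × 10¹³ = 1.55 × 10¹⁰⁰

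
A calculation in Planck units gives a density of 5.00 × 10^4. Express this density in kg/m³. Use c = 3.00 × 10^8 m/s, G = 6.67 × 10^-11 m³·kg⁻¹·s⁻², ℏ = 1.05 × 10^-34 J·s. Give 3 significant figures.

One Planck density: ρ_P = c⁵/(ℏG²) = 5.20 × 10^96 kg/m³.
5.00 × 10^4 × 5.20 × 10^96 kg/m³ = 2.60 × 10^101 kg/m³

2.60 × 10^101 kg/m³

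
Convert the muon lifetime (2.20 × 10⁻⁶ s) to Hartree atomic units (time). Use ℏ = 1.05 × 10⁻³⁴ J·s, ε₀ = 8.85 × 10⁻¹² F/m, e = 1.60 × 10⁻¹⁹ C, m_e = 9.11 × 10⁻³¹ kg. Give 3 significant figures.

9.17 × 10¹⁰

atomic unit of time: τ_au = (4πε₀)²ℏ³/(m_e e⁴) = 2.40 × 10⁻¹⁷ s.
2.20 × 10⁻⁶ / 2.40 × 10⁻¹⁷ = 9.17 × 10¹⁰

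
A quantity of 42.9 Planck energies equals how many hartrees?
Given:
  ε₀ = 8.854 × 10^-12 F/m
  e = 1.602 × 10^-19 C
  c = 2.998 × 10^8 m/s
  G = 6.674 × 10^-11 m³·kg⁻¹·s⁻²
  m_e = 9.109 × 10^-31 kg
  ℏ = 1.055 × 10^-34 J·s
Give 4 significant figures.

Planck energy: E_P = √(ℏc⁵/G) = 1.957 × 10^9 J
hartree: E_h = m_e e⁴/(4πε₀ℏ)² = 4.354 × 10^-18 J
42.9 × 1.957 × 10^9 / 4.354 × 10^-18 = 1.928 × 10^28

1.928 × 10^28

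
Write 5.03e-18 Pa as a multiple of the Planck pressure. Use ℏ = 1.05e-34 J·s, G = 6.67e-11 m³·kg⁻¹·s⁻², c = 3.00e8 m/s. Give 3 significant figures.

Planck pressure: p_P = c⁷/(ℏG²) = 4.68e113 Pa.
5.03e-18 / 4.68e113 = 1.07e-131

1.07e-131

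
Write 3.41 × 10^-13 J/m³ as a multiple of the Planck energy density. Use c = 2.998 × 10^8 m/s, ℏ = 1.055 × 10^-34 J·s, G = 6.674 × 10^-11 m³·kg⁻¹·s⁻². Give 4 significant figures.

7.361 × 10^-127

Planck energy density: u_P = c⁷/(ℏG²) = 4.632 × 10^113 J/m³.
3.41 × 10^-13 / 4.632 × 10^113 = 7.361 × 10^-127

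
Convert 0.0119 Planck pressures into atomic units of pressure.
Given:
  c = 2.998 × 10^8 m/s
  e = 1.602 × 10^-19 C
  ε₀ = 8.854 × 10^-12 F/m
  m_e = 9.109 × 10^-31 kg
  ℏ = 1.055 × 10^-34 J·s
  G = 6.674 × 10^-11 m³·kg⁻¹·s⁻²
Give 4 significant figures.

1.882 × 10^98

Planck pressure: p_P = c⁷/(ℏG²) = 4.632 × 10^113 Pa
atomic unit of pressure: P_au = E_h/a₀³ = m_e⁴e¹⁰/((4πε₀)⁵ℏ⁸) = 2.929 × 10^13 Pa
0.0119 × 4.632 × 10^113 / 2.929 × 10^13 = 1.882 × 10^98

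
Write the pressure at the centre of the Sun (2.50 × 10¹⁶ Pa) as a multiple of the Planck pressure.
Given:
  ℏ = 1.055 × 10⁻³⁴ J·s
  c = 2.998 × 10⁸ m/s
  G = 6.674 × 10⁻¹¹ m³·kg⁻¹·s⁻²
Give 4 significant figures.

5.397 × 10⁻⁹⁸

Planck pressure: p_P = c⁷/(ℏG²) = 4.632 × 10¹¹³ Pa.
2.50 × 10¹⁶ / 4.632 × 10¹¹³ = 5.397 × 10⁻⁹⁸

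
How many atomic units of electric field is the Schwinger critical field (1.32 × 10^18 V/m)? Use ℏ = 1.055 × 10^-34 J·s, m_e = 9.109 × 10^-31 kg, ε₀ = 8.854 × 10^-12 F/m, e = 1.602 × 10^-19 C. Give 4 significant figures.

atomic unit of electric field: E_au = E_h/(e a₀) = m_e²e⁵/((4πε₀)³ℏ⁴) = 5.131 × 10^11 V/m.
1.32 × 10^18 / 5.131 × 10^11 = 2.573 × 10^6

2.573 × 10^6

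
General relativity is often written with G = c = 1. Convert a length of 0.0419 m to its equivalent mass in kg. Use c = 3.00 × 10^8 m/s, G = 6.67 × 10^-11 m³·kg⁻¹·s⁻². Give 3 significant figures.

5.65 × 10^25 kg

Length → mass via c²/G.
0.0419 m × (c²/G) = 5.65 × 10^25 kg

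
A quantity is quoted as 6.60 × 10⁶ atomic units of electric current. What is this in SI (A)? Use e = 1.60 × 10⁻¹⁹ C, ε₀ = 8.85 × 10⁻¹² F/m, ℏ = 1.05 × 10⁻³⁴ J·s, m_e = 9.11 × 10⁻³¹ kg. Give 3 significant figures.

4.40 × 10⁴ A

One atomic unit of electric current: I_au = e E_h/ℏ = m_e e⁵/((4πε₀)²ℏ³) = 6.67 × 10⁻³ A.
6.60 × 10⁶ × 6.67 × 10⁻³ A = 4.40 × 10⁴ A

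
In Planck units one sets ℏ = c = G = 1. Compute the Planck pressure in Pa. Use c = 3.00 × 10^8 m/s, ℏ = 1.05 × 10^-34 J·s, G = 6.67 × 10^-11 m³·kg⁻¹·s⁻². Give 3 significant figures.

p_P = c⁷/(ℏG²)
  = 2.19 × 10^59 / 4.67 × 10^-55
  = 4.68 × 10^113 Pa

4.68 × 10^113 Pa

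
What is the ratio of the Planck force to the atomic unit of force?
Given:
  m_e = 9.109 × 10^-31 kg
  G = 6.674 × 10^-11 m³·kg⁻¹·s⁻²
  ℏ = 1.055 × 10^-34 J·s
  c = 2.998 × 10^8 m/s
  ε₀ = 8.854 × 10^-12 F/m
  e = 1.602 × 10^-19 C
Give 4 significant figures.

Planck force: F_P = c⁴/G = 1.210 × 10^44 N
atomic unit of force: F_au = E_h/a₀ = m_e²e⁶/((4πε₀)³ℏ⁴) = 8.220 × 10^-8 N
ratio = 1.210 × 10^44 / 8.220 × 10^-8 = 1.473 × 10^51

1.473 × 10^51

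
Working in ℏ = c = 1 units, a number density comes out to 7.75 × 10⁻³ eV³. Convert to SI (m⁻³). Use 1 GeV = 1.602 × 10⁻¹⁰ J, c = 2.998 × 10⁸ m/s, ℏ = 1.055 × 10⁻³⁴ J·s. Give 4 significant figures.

1.007 × 10¹⁸ m⁻³

Number density is [L]⁻³ = [E]³/(ℏc)³.
1 GeV³ → 1/(ℏc)³ × (1 GeV in J)³ = 1.299 × 10⁴⁷ m⁻³.
Convert the energy scale: 7.75 × 10⁻³ eV³ = 7.75 × 10⁻³⁰ GeV³.
Result: 7.75 × 10⁻³⁰ × 1.299 × 10⁴⁷ = 1.007 × 10¹⁸ m⁻³.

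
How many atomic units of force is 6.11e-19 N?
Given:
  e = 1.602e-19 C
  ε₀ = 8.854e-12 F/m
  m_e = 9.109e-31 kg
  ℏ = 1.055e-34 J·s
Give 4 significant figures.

atomic unit of force: F_au = E_h/a₀ = m_e²e⁶/((4πε₀)³ℏ⁴) = 8.220e-8 N.
6.11e-19 / 8.220e-8 = 7.433e-12

7.433e-12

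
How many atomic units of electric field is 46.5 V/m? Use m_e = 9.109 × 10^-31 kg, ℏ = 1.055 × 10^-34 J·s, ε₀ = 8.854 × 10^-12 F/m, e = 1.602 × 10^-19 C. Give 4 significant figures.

atomic unit of electric field: E_au = E_h/(e a₀) = m_e²e⁵/((4πε₀)³ℏ⁴) = 5.131 × 10^11 V/m.
46.5 / 5.131 × 10^11 = 9.063 × 10^-11

9.063 × 10^-11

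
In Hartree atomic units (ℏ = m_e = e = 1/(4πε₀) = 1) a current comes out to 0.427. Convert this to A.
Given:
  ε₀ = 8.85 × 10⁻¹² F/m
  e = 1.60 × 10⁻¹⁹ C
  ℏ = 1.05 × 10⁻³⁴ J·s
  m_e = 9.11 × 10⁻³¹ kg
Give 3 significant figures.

One atomic unit of electric current: I_au = e E_h/ℏ = m_e e⁵/((4πε₀)²ℏ³) = 6.67 × 10⁻³ A.
0.427 × 6.67 × 10⁻³ A = 2.85 × 10⁻³ A

2.85 × 10⁻³ A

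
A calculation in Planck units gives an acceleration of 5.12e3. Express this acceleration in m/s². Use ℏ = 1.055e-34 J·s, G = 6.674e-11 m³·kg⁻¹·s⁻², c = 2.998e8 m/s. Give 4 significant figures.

One Planck acceleration: a_P = √(c⁷/(ℏG)) = 5.560e51 m/s².
5.12e3 × 5.560e51 m/s² = 2.847e55 m/s²

2.847e55 m/s²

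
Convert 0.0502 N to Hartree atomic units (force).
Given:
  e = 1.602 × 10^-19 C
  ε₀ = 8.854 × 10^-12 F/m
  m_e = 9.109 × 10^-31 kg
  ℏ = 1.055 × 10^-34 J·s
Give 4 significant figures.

6.107 × 10^5

atomic unit of force: F_au = E_h/a₀ = m_e²e⁶/((4πε₀)³ℏ⁴) = 8.220 × 10^-8 N.
0.0502 / 8.220 × 10^-8 = 6.107 × 10^5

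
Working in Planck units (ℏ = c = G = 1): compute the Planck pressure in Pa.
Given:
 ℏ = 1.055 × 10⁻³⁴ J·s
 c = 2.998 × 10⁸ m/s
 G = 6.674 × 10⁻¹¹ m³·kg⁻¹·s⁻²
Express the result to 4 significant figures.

The unique combination of the constants set to 1 with dimensions of pressure is p_P = c⁷/(ℏG²).
  = 2.177 × 10⁵⁹ / 4.699 × 10⁻⁵⁵
  = 4.632 × 10¹¹³ Pa

4.632 × 10¹¹³ Pa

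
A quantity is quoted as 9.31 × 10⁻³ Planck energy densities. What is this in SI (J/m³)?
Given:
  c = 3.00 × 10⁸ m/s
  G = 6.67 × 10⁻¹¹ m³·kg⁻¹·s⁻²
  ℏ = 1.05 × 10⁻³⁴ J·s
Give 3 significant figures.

4.36 × 10¹¹¹ J/m³

One Planck energy density: u_P = c⁷/(ℏG²) = 4.68 × 10¹¹³ J/m³.
9.31 × 10⁻³ × 4.68 × 10¹¹³ J/m³ = 4.36 × 10¹¹¹ J/m³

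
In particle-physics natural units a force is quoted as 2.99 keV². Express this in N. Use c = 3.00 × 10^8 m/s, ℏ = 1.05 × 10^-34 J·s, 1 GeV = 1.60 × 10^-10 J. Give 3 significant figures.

Force is [E]/[L] = [E]²/(ℏc); restore (ℏc)⁻¹.
1 GeV² → 1/(ℏc) × (1 GeV in J)² = 8.13 × 10^5 N.
Convert the energy scale: 2.99 keV² = 2.99 × 10^-12 GeV².
Result: 2.99 × 10^-12 × 8.13 × 10^5 = 2.43 × 10^-6 N.

2.43 × 10^-6 N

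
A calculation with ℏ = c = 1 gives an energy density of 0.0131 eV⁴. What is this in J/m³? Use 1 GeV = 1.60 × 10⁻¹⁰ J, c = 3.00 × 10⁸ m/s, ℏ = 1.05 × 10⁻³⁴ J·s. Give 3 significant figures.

[E]/[L]³ = [E]⁴/(ℏc)³; restore (ℏc)⁻³.
1 GeV⁴ → 1/(ℏc)³ × (1 GeV in J)⁴ = 2.10 × 10³⁷ J/m³.
Convert the energy scale: 0.0131 eV⁴ = 1.31 × 10⁻³⁸ GeV⁴.
Result: 1.31 × 10⁻³⁸ × 2.10 × 10³⁷ = 0.275 J/m³.

0.275 J/m³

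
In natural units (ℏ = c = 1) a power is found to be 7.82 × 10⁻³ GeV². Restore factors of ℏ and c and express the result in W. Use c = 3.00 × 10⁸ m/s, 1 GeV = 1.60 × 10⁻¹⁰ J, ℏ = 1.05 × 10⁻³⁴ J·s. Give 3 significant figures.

1.91 × 10¹² W

Power is [E]/[T] = [E]²/ℏ.
1 GeV² → 1/ℏ × (1 GeV in J)² = 2.44 × 10¹⁴ W.
Result: 7.82 × 10⁻³ × 2.44 × 10¹⁴ = 1.91 × 10¹² W.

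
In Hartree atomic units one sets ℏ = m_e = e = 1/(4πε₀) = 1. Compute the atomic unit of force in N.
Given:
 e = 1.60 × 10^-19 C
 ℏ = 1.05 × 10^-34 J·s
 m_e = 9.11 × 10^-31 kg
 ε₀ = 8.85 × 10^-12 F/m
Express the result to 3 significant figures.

F_au = E_h/a₀ = m_e²e⁶/((4πε₀)³ℏ⁴)
E_h = 4.38 × 10^-18 J
a₀ = 5.26 × 10^-11 m
E_h/a₀ = 8.33 × 10^-8 N

8.33 × 10^-8 N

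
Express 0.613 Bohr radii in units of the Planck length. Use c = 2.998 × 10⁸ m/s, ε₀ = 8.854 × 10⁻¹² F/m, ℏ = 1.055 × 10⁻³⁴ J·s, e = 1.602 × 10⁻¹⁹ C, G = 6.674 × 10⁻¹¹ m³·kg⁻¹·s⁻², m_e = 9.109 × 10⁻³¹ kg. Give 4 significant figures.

2.009 × 10²⁴

Bohr radius: a₀ = 4πε₀ℏ²/(m_e e²) = 5.297 × 10⁻¹¹ m
Planck length: ℓ_P = √(ℏG/c³) = 1.616 × 10⁻³⁵ m
0.613 × 5.297 × 10⁻¹¹ / 1.616 × 10⁻³⁵ = 2.009 × 10²⁴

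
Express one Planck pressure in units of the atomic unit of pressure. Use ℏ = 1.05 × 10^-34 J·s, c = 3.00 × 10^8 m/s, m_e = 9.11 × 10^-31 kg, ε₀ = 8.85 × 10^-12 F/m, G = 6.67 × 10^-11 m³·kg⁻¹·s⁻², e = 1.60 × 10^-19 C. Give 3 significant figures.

Planck pressure: p_P = c⁷/(ℏG²) = 4.68 × 10^113 Pa
atomic unit of pressure: P_au = E_h/a₀³ = m_e⁴e¹⁰/((4πε₀)⁵ℏ⁸) = 3.01 × 10^13 Pa
ratio = 4.68 × 10^113 / 3.01 × 10^13 = 1.55 × 10^100

1.55 × 10^100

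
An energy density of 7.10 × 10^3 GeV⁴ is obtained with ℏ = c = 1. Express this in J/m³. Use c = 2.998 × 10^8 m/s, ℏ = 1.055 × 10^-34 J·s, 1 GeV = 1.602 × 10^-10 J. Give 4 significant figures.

1.478 × 10^41 J/m³

[E]/[L]³ = [E]⁴/(ℏc)³; restore (ℏc)⁻³.
1 GeV⁴ → 1/(ℏc)³ × (1 GeV in J)⁴ = 2.082 × 10^37 J/m³.
Result: 7.10 × 10^3 × 2.082 × 10^37 = 1.478 × 10^41 J/m³.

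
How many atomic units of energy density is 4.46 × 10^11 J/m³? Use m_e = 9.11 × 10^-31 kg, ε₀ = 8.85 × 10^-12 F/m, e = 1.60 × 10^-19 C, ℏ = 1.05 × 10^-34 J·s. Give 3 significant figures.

0.0148

atomic unit of energy density: u_au = E_h/a₀³ = m_e⁴e¹⁰/((4πε₀)⁵ℏ⁸) = 3.01 × 10^13 J/m³.
4.46 × 10^11 / 3.01 × 10^13 = 0.0148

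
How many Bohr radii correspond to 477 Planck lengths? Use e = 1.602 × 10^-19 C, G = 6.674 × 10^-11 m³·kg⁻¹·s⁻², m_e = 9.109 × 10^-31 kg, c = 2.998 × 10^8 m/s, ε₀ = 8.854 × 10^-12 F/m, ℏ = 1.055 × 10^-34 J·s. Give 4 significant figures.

1.456 × 10^-22

Planck length: ℓ_P = √(ℏG/c³) = 1.616 × 10^-35 m
Bohr radius: a₀ = 4πε₀ℏ²/(m_e e²) = 5.297 × 10^-11 m
477 × 1.616 × 10^-35 / 5.297 × 10^-11 = 1.456 × 10^-22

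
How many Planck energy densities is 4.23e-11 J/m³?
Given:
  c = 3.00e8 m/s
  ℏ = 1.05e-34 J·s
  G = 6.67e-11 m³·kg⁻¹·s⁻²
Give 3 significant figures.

9.04e-125

Planck energy density: u_P = c⁷/(ℏG²) = 4.68e113 J/m³.
4.23e-11 / 4.68e113 = 9.04e-125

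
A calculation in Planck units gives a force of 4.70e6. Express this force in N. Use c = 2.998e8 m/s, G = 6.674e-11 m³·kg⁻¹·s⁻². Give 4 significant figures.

One Planck force: F_P = c⁴/G = 1.210e44 N.
4.70e6 × 1.210e44 N = 5.689e50 N

5.689e50 N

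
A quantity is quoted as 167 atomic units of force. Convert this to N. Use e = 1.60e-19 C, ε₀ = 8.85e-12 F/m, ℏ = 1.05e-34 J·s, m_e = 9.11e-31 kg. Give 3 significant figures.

1.39e-5 N

One atomic unit of force: F_au = E_h/a₀ = m_e²e⁶/((4πε₀)³ℏ⁴) = 8.33e-8 N.
167 × 8.33e-8 N = 1.39e-5 N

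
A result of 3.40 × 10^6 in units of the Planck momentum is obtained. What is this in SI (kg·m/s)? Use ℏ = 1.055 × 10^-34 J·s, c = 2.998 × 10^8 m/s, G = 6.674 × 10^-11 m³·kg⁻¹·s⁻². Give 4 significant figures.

2.219 × 10^7 kg·m/s

One Planck momentum: p_P = √(ℏc³/G) = 6.527 kg·m/s.
3.40 × 10^6 × 6.527 kg·m/s = 2.219 × 10^7 kg·m/s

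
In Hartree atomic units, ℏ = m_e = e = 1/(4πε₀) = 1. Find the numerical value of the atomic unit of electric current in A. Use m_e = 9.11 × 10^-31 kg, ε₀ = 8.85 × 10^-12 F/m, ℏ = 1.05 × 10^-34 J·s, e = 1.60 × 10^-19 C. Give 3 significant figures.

6.67 × 10^-3 A

Dimensional analysis gives I_au = e E_h/ℏ = m_e e⁵/((4πε₀)²ℏ³).
E_h = 4.38 × 10^-18 J
e·E_h/ℏ = 6.67 × 10^-3 A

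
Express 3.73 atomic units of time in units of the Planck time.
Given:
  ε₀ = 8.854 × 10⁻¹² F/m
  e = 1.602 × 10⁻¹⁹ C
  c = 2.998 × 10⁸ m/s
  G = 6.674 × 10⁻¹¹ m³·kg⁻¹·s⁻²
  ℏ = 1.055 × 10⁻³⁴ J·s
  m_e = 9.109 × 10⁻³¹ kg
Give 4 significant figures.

1.676 × 10²⁷

atomic unit of time: τ_au = (4πε₀)²ℏ³/(m_e e⁴) = 2.423 × 10⁻¹⁷ s
Planck time: t_P = √(ℏG/c⁵) = 5.392 × 10⁻⁴⁴ s
3.73 × 2.423 × 10⁻¹⁷ / 5.392 × 10⁻⁴⁴ = 1.676 × 10²⁷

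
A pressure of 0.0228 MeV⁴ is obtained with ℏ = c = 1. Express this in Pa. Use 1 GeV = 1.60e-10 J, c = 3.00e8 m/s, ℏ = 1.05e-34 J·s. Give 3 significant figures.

4.78e23 Pa

Pressure is [E]/[L]³ = [E]⁴/(ℏc)³.
1 GeV⁴ → 1/(ℏc)³ × (1 GeV in J)⁴ = 2.10e37 Pa.
Convert the energy scale: 0.0228 MeV⁴ = 2.28e-14 GeV⁴.
Result: 2.28e-14 × 2.10e37 = 4.78e23 Pa.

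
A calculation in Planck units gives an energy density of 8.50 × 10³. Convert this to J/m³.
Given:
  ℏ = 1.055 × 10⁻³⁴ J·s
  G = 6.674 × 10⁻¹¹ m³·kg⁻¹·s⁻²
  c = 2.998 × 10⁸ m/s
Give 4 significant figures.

One Planck energy density: u_P = c⁷/(ℏG²) = 4.632 × 10¹¹³ J/m³.
8.50 × 10³ × 4.632 × 10¹¹³ J/m³ = 3.937 × 10¹¹⁷ J/m³

3.937 × 10¹¹⁷ J/m³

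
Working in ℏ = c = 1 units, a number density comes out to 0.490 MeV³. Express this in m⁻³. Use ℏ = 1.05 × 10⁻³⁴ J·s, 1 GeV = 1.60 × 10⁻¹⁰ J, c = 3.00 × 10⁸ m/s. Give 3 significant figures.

Number density is [L]⁻³ = [E]³/(ℏc)³.
1 GeV³ → 1/(ℏc)³ × (1 GeV in J)³ = 1.31 × 10⁴⁷ m⁻³.
Convert the energy scale: 0.490 MeV³ = 4.90 × 10⁻¹⁰ GeV³.
Result: 4.90 × 10⁻¹⁰ × 1.31 × 10⁴⁷ = 6.42 × 10³⁷ m⁻³.

6.42 × 10³⁷ m⁻³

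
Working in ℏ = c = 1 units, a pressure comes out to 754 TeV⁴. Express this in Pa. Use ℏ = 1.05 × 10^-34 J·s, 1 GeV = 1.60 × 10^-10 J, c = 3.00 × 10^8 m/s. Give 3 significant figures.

Pressure is [E]/[L]³ = [E]⁴/(ℏc)³.
1 GeV⁴ → 1/(ℏc)³ × (1 GeV in J)⁴ = 2.10 × 10^37 Pa.
Convert the energy scale: 754 TeV⁴ = 7.54 × 10^14 GeV⁴.
Result: 7.54 × 10^14 × 2.10 × 10^37 = 1.58 × 10^52 Pa.

1.58 × 10^52 Pa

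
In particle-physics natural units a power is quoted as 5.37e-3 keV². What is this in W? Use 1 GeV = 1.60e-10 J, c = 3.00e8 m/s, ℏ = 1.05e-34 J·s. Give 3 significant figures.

Power is [E]/[T] = [E]²/ℏ.
1 GeV² → 1/ℏ × (1 GeV in J)² = 2.44e14 W.
Convert the energy scale: 5.37e-3 keV² = 5.37e-15 GeV².
Result: 5.37e-15 × 2.44e14 = 1.31 W.

1.31 W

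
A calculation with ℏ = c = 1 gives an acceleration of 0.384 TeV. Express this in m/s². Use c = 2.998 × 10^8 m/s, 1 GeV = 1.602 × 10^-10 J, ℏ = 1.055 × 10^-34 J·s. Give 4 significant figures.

Acceleration is [L]/[T]² = c·[E]/ℏ.
1 GeV → c/ℏ × (1 GeV in J) = 4.552 × 10^32 m/s².
Convert the energy scale: 0.384 TeV = 384 GeV.
Result: 384 × 4.552 × 10^32 = 1.748 × 10^35 m/s².

1.748 × 10^35 m/s²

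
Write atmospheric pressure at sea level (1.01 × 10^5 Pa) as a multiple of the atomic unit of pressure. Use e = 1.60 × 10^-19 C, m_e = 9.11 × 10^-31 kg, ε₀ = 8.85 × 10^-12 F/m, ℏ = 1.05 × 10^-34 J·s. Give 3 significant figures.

atomic unit of pressure: P_au = E_h/a₀³ = m_e⁴e¹⁰/((4πε₀)⁵ℏ⁸) = 3.01 × 10^13 Pa.
1.01 × 10^5 / 3.01 × 10^13 = 3.35 × 10^-9

3.35 × 10^-9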